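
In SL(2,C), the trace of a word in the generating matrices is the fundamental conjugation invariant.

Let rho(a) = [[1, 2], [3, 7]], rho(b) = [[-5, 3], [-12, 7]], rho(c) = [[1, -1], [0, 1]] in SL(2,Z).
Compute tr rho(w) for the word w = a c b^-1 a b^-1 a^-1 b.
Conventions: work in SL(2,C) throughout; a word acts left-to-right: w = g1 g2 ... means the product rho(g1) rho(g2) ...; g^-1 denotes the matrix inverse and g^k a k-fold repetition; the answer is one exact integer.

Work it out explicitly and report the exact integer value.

-4024

rho(a) = [[1, 2], [3, 7]]
... * rho(c) = [[1, -1], [0, 1]]  ->  [[1, 1], [3, 4]]
... * rho(b^-1) = [[7, -3], [12, -5]]  ->  [[19, -8], [69, -29]]
... * rho(a) = [[1, 2], [3, 7]]  ->  [[-5, -18], [-18, -65]]
... * rho(b^-1) = [[7, -3], [12, -5]]  ->  [[-251, 105], [-906, 379]]
... * rho(a^-1) = [[7, -2], [-3, 1]]  ->  [[-2072, 607], [-7479, 2191]]
... * rho(b) = [[-5, 3], [-12, 7]]  ->  [[3076, -1967], [11103, -7100]]
tr = 3076 + -7100 = -4024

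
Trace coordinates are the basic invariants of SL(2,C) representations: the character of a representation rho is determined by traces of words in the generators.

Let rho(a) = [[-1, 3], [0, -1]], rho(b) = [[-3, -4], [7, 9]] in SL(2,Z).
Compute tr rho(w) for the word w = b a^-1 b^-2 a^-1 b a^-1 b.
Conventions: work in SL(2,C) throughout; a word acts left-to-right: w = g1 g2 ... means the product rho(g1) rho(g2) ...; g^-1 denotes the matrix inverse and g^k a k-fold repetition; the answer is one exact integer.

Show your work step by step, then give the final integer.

428583

rho(b) = [[-3, -4], [7, 9]]
... * rho(a^-1) = [[-1, -3], [0, -1]]  ->  [[3, 13], [-7, -30]]
... * rho(b^-1) = [[9, 4], [-7, -3]]  ->  [[-64, -27], [147, 62]]
... * rho(b^-1) = [[9, 4], [-7, -3]]  ->  [[-387, -175], [889, 402]]
... * rho(a^-1) = [[-1, -3], [0, -1]]  ->  [[387, 1336], [-889, -3069]]
... * rho(b) = [[-3, -4], [7, 9]]  ->  [[8191, 10476], [-18816, -24065]]
... * rho(a^-1) = [[-1, -3], [0, -1]]  ->  [[-8191, -35049], [18816, 80513]]
... * rho(b) = [[-3, -4], [7, 9]]  ->  [[-220770, -282677], [507143, 649353]]
tr = -220770 + 649353 = 428583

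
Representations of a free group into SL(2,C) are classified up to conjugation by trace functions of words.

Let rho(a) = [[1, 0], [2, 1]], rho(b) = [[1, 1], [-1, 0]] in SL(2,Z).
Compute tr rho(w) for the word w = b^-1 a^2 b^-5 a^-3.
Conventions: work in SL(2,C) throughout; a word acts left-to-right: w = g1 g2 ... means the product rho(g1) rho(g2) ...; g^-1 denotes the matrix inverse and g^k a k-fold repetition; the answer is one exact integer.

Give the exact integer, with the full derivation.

rho(b^-1) = [[0, -1], [1, 1]]
... * rho(a) = [[1, 0], [2, 1]]  ->  [[-2, -1], [3, 1]]
... * rho(a) = [[1, 0], [2, 1]]  ->  [[-4, -1], [5, 1]]
... * rho(b^-1) = [[0, -1], [1, 1]]  ->  [[-1, 3], [1, -4]]
... * rho(b^-1) = [[0, -1], [1, 1]]  ->  [[3, 4], [-4, -5]]
... * rho(b^-1) = [[0, -1], [1, 1]]  ->  [[4, 1], [-5, -1]]
... * rho(b^-1) = [[0, -1], [1, 1]]  ->  [[1, -3], [-1, 4]]
... * rho(b^-1) = [[0, -1], [1, 1]]  ->  [[-3, -4], [4, 5]]
... * rho(a^-1) = [[1, 0], [-2, 1]]  ->  [[5, -4], [-6, 5]]
... * rho(a^-1) = [[1, 0], [-2, 1]]  ->  [[13, -4], [-16, 5]]
... * rho(a^-1) = [[1, 0], [-2, 1]]  ->  [[21, -4], [-26, 5]]
tr = 21 + 5 = 26

26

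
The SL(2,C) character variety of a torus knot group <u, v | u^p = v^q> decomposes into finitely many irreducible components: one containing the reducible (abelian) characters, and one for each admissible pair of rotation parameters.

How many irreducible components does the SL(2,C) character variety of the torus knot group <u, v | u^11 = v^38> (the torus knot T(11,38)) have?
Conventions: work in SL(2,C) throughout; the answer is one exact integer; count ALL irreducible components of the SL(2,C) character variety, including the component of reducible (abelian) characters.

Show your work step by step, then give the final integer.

For T(11,38): irreducibility forces the central element u^11 = v^38 to one of +I, -I.
This locks tr(u) to 2*cos(pi*alpha/11), alpha in 1..10, and tr(v) to 2*cos(pi*beta/38), beta in 1..37, on each component of irreducible characters.
Consistency of u^11 = (-1)^alpha I with v^38 = (-1)^beta I forces alpha = beta (mod 2).
Enumerate parity-matched pairs: 5*19 odd-odd plus 5*18 even-even gives 185.
That is 185 components of irreducible characters, and with the reducible (abelian) component the total is 186.

186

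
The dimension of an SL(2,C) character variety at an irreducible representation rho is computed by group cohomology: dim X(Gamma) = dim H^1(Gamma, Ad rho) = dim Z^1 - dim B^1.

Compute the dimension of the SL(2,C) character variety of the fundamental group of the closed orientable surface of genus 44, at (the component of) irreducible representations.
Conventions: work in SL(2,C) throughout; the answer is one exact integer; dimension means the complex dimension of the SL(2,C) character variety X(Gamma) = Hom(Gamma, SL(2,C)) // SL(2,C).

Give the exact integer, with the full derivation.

258

The genus-44 surface group: 2g = 88 generators, one relator prod [a_i, b_i].
Unconstrained cocycle data is one sl_2 vector per generator (264 dimensions), cut by the relator condition d_2(z) = 0.
H^2 = coker(d_2) is dual to H^0 = 0 at irreducible rho (Poincare duality), so d_2 is onto: dim Z^1 = 261.
Coboundaries contribute dim B^1 = 3 (injective at irreducible rho).
Hence dim X = 261 - 3 = 258.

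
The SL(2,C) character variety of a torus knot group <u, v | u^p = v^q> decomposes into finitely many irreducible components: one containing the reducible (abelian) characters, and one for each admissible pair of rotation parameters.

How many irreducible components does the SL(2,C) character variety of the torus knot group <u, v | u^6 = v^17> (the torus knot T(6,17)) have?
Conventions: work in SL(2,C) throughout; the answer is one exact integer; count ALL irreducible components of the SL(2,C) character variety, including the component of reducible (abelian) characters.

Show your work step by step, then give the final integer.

In the torus knot group T(6,17), u^6 = v^17 is central, so an irreducible representation sends it to +I or -I (Schur).
On an irreducible component, tr(u) is locked at 2*cos(pi*alpha/6) for some alpha in 1..5, and tr(v) at 2*cos(pi*beta/17) for some beta in 1..16.
Consistency of u^6 = (-1)^alpha I with v^17 = (-1)^beta I forces alpha = beta (mod 2).
count pairs: odd alpha (3 choices) x odd beta (8), plus even alpha (2) x even beta (8): 3*8 + 2*8 = 40.
components with irreducible characters: 40; plus the single component of reducible (abelian) characters: total 41.

41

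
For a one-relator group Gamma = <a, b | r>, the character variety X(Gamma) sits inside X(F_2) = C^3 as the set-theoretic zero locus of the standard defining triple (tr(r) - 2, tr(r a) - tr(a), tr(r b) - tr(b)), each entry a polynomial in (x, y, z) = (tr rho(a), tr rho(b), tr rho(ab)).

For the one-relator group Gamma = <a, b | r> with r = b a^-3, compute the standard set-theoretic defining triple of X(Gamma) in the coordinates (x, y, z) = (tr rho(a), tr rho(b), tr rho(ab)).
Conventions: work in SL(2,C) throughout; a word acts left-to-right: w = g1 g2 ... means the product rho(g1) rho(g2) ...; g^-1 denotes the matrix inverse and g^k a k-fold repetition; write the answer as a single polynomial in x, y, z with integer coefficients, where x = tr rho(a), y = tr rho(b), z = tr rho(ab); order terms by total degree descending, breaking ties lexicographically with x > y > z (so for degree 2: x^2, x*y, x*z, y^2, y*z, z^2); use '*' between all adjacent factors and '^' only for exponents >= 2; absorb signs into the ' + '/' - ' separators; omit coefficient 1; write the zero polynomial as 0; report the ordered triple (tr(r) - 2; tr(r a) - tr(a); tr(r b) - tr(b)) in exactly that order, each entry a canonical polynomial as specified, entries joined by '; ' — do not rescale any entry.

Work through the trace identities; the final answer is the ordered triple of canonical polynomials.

use: trace(a^-1 b) = trace(b) * trace(a) - trace(b a) = x*y - z
apply: trace(a^-1 b a^-1) = trace(a^-1 b) * trace(a) - trace(a^-1 b a) = x^2*y - x*z - y
trace(b a^-3) = trace(a^-1 b a^-1) * trace(a) - trace(a^-1 b) = x^3*y - x^2*z - 2*x*y + z
use: trace(b^2) = trace(b) * trace(b) - trace(1)   [square of b] = y^2 - 2
apply: trace(b^2 a) = trace(b) * trace(a b) - trace(a)   [square of b] = y*z - x
use: trace(a^-1 b^2) = trace(b^2) * trace(a) - trace(b^2 a)   [inverse elimination on a] = x*y^2 - y*z - x
apply: trace(a^-1 b^2 a^-1) = trace(a^-1 b^2) * trace(a) - trace(a^-1 b^2 a)   [inverse elimination on a] = x^2*y^2 - x*y*z - x^2 - y^2 + 2
trace(b a^-3 b) = trace(a^-1 b^2 a^-1) * trace(a) - trace(a^-1 b^2)   [inverse elimination on a] = x^3*y^2 - x^2*y*z - x^3 - 2*x*y^2 + y*z + 3*x
assemble the triple (trace(r) - 2; trace(r a) - x; trace(r b) - y)

x^3*y - x^2*z - 2*x*y + z - 2; x^2*y - x*z - x - y; x^3*y^2 - x^2*y*z - x^3 - 2*x*y^2 + y*z + 3*x - y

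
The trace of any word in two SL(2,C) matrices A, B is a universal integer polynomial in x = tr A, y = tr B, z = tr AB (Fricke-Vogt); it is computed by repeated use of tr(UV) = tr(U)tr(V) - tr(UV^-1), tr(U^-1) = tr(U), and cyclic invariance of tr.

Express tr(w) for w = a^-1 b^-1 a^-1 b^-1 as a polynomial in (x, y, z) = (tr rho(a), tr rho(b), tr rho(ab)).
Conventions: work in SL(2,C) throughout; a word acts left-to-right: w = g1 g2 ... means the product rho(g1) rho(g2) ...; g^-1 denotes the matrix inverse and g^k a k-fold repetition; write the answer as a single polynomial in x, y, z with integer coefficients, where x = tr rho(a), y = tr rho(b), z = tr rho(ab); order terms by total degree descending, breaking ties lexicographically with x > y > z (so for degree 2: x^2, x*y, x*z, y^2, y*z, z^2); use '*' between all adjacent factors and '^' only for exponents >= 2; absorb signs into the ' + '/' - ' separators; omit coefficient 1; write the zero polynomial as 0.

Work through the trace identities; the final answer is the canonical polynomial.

tr(b^-1) = tr(b) = y
tr(b^-2) = tr(b^-1)*tr(b) - tr(1) = y^2 - 2
tr(b^-1 a) = tr(a)*tr(b) - tr(a b) = x*y - z
tr(b^-2 a) = tr(b^-1 a)*tr(b) - tr(b^-1 a b) = x*y^2 - y*z - x
tr(b^-1 a^-1 b^-1) = tr(b^-2)*tr(a) - tr(b^-2 a) = y*z - x
tr(a^2) = tr(a)*tr(a) - tr(1) = x^2 - 2
tr(a^2 b) = tr(a)*tr(b a) - tr(b) = x*z - y
tr(a b^-1 a) = tr(a^2)*tr(b) - tr(a^2 b) = x^2*y - x*z - y
tr(a b a b) = tr(a b)*tr(a b) - tr(1) = z^2 - 2
tr(a b^-1 a b) = tr(a b a)*tr(b) - tr(a b a b) = x*y*z - y^2 - z^2 + 2
tr(b^-1 a b^-1 a) = tr(a b^-1 a)*tr(b) - tr(a b^-1 a b) = x^2*y^2 - 2*x*y*z + z^2 - 2
tr(b^-1 a^-1 b^-1 a) = tr(b^-1 a b^-1)*tr(a) - tr(b^-1 a b^-1 a) = x*y*z - x^2 - z^2 + 2
tr(a^-1 b^-1 a^-1 b^-1) = tr(b^-1 a^-1 b^-1)*tr(a) - tr(b^-1 a^-1 b^-1 a) = z^2 - 2

z^2 - 2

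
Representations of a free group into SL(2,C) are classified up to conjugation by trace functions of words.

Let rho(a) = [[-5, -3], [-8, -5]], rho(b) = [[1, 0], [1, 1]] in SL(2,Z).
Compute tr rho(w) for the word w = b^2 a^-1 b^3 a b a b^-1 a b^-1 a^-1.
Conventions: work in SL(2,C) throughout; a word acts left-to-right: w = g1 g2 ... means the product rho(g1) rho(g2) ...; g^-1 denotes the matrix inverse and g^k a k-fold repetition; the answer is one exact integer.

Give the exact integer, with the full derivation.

-9580

rho(b) = [[1, 0], [1, 1]]
... * rho(b) = [[1, 0], [1, 1]]  ->  [[1, 0], [2, 1]]
... * rho(a^-1) = [[-5, 3], [8, -5]]  ->  [[-5, 3], [-2, 1]]
... * rho(b) = [[1, 0], [1, 1]]  ->  [[-2, 3], [-1, 1]]
... * rho(b) = [[1, 0], [1, 1]]  ->  [[1, 3], [0, 1]]
... * rho(b) = [[1, 0], [1, 1]]  ->  [[4, 3], [1, 1]]
... * rho(a) = [[-5, -3], [-8, -5]]  ->  [[-44, -27], [-13, -8]]
... * rho(b) = [[1, 0], [1, 1]]  ->  [[-71, -27], [-21, -8]]
... * rho(a) = [[-5, -3], [-8, -5]]  ->  [[571, 348], [169, 103]]
... * rho(b^-1) = [[1, 0], [-1, 1]]  ->  [[223, 348], [66, 103]]
... * rho(a) = [[-5, -3], [-8, -5]]  ->  [[-3899, -2409], [-1154, -713]]
... * rho(b^-1) = [[1, 0], [-1, 1]]  ->  [[-1490, -2409], [-441, -713]]
... * rho(a^-1) = [[-5, 3], [8, -5]]  ->  [[-11822, 7575], [-3499, 2242]]
tr = -11822 + 2242 = -9580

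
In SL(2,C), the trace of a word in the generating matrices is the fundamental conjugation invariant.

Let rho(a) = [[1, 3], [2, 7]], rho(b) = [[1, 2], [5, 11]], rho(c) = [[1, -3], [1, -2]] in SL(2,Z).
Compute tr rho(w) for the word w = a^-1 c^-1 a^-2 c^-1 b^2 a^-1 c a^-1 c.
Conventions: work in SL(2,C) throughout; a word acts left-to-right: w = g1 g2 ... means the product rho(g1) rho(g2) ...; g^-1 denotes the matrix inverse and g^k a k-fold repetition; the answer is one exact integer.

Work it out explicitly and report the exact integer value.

rho(a^-1) = [[7, -3], [-2, 1]]
... * rho(c^-1) = [[-2, 3], [-1, 1]]  ->  [[-11, 18], [3, -5]]
... * rho(a^-1) = [[7, -3], [-2, 1]]  ->  [[-113, 51], [31, -14]]
... * rho(a^-1) = [[7, -3], [-2, 1]]  ->  [[-893, 390], [245, -107]]
... * rho(c^-1) = [[-2, 3], [-1, 1]]  ->  [[1396, -2289], [-383, 628]]
... * rho(b) = [[1, 2], [5, 11]]  ->  [[-10049, -22387], [2757, 6142]]
... * rho(b) = [[1, 2], [5, 11]]  ->  [[-121984, -266355], [33467, 73076]]
... * rho(a^-1) = [[7, -3], [-2, 1]]  ->  [[-321178, 99597], [88117, -27325]]
... * rho(c) = [[1, -3], [1, -2]]  ->  [[-221581, 764340], [60792, -209701]]
... * rho(a^-1) = [[7, -3], [-2, 1]]  ->  [[-3079747, 1429083], [844946, -392077]]
... * rho(c) = [[1, -3], [1, -2]]  ->  [[-1650664, 6381075], [452869, -1750684]]
tr = -1650664 + -1750684 = -3401348

-3401348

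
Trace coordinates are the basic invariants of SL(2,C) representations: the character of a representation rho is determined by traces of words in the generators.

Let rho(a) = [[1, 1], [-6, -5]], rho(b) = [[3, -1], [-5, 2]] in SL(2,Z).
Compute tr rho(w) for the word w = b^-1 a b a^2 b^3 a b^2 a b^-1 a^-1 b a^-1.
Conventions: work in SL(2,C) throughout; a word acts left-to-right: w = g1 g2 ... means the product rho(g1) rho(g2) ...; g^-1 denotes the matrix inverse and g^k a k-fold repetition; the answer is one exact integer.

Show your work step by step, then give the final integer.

-27333010

rho(b^-1) = [[2, 1], [5, 3]]
... * rho(a) = [[1, 1], [-6, -5]]  ->  [[-4, -3], [-13, -10]]
... * rho(b) = [[3, -1], [-5, 2]]  ->  [[3, -2], [11, -7]]
... * rho(a) = [[1, 1], [-6, -5]]  ->  [[15, 13], [53, 46]]
... * rho(a) = [[1, 1], [-6, -5]]  ->  [[-63, -50], [-223, -177]]
... * rho(b) = [[3, -1], [-5, 2]]  ->  [[61, -37], [216, -131]]
... * rho(b) = [[3, -1], [-5, 2]]  ->  [[368, -135], [1303, -478]]
... * rho(b) = [[3, -1], [-5, 2]]  ->  [[1779, -638], [6299, -2259]]
... * rho(a) = [[1, 1], [-6, -5]]  ->  [[5607, 4969], [19853, 17594]]
... * rho(b) = [[3, -1], [-5, 2]]  ->  [[-8024, 4331], [-28411, 15335]]
... * rho(b) = [[3, -1], [-5, 2]]  ->  [[-45727, 16686], [-161908, 59081]]
... * rho(a) = [[1, 1], [-6, -5]]  ->  [[-145843, -129157], [-516394, -457313]]
... * rho(b^-1) = [[2, 1], [5, 3]]  ->  [[-937471, -533314], [-3319353, -1888333]]
... * rho(a^-1) = [[-5, -1], [6, 1]]  ->  [[1487471, 404157], [5266767, 1431020]]
... * rho(b) = [[3, -1], [-5, 2]]  ->  [[2441628, -679157], [8645201, -2404727]]
... * rho(a^-1) = [[-5, -1], [6, 1]]  ->  [[-16283082, -3120785], [-57654367, -11049928]]
tr = -16283082 + -11049928 = -27333010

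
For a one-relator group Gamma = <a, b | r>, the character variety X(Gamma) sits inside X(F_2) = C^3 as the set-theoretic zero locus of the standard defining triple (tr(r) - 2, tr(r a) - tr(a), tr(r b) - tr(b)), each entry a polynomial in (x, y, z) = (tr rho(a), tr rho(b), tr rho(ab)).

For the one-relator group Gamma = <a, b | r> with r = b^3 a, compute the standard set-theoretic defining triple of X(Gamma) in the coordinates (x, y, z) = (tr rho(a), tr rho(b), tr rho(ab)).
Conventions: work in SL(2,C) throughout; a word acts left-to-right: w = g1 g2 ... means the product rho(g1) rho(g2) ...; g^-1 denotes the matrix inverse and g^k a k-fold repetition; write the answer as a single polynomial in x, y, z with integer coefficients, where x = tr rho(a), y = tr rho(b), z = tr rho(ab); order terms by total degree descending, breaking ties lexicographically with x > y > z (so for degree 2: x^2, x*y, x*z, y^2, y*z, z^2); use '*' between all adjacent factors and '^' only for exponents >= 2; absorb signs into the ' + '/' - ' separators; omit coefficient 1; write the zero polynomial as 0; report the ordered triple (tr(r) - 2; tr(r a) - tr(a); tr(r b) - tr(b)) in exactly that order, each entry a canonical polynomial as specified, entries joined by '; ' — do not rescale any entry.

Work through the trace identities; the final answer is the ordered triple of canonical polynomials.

trace(b a b) = trace(b)*trace(a b) - trace(a) = y*z - x
trace(b^3 a) = trace(b)*trace(b a b) - trace(b a) = y^2*z - x*y - z
trace(b^2) = trace(b)*trace(b) - trace(1) = y^2 - 2
and trace(b a^2 b) = trace(a)*trace(b^2 a) - trace(b^2) = x*y*z - x^2 - y^2 + 2
next, trace(b a^2) = trace(a)*trace(b a) - trace(b) = x*z - y
trace(b^3 a^2) = trace(b)*trace(b a^2 b) - trace(b a^2) = x*y^2*z - x^2*y - y^3 - x*z + 3*y
next, trace(b^3 a b) = trace(b)*trace(b^2 a b) - trace(b^2 a)  (reduce the b square) = y^3*z - x*y^2 - 2*y*z + x
assemble the triple (trace(r) - 2; trace(r a) - x; trace(r b) - y)

y^2*z - x*y - z - 2; x*y^2*z - x^2*y - y^3 - x*z - x + 3*y; y^3*z - x*y^2 - 2*y*z + x - y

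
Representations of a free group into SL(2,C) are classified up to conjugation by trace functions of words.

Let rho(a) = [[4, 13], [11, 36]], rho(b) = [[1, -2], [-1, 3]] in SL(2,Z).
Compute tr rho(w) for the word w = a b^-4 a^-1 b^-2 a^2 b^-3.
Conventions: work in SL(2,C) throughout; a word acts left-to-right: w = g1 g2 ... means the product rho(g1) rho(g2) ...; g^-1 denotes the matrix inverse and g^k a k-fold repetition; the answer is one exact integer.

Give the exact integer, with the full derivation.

46520679532

rho(a) = [[4, 13], [11, 36]]
... * rho(b^-1) = [[3, 2], [1, 1]]  ->  [[25, 21], [69, 58]]
... * rho(b^-1) = [[3, 2], [1, 1]]  ->  [[96, 71], [265, 196]]
... * rho(b^-1) = [[3, 2], [1, 1]]  ->  [[359, 263], [991, 726]]
... * rho(b^-1) = [[3, 2], [1, 1]]  ->  [[1340, 981], [3699, 2708]]
... * rho(a^-1) = [[36, -13], [-11, 4]]  ->  [[37449, -13496], [103376, -37255]]
... * rho(b^-1) = [[3, 2], [1, 1]]  ->  [[98851, 61402], [272873, 169497]]
... * rho(b^-1) = [[3, 2], [1, 1]]  ->  [[357955, 259104], [988116, 715243]]
... * rho(a) = [[4, 13], [11, 36]]  ->  [[4281964, 13981159], [11820137, 38594256]]
... * rho(a) = [[4, 13], [11, 36]]  ->  [[170920605, 558987256], [471817364, 1543054997]]
... * rho(b^-1) = [[3, 2], [1, 1]]  ->  [[1071749071, 900828466], [2958507089, 2486689725]]
... * rho(b^-1) = [[3, 2], [1, 1]]  ->  [[4116075679, 3044326608], [11362210992, 8403703903]]
... * rho(b^-1) = [[3, 2], [1, 1]]  ->  [[15392553645, 11276477966], [42490336879, 31128125887]]
tr = 15392553645 + 31128125887 = 46520679532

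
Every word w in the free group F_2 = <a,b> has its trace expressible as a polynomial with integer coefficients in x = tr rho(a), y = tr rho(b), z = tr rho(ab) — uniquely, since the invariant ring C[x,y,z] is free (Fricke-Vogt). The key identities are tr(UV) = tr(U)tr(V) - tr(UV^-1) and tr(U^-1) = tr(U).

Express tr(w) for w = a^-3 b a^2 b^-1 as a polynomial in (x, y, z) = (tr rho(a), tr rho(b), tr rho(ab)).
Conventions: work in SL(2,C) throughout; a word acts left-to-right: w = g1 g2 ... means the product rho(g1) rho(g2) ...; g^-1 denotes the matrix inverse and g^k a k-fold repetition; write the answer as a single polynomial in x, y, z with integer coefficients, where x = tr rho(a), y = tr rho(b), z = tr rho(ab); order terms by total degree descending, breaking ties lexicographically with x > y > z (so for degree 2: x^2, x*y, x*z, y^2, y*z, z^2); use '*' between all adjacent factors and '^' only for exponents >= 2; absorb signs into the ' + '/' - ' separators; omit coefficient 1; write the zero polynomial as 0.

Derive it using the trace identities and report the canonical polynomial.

-x^4*y*z + x^5 + x^3*y^2 + x^3*z^2 + x^2*y*z - 5*x^3 - x*y^2 - x*z^2 + 5*x

trace(b^2 a) = trace(b)*trace(a b) - trace(a) = y*z - x
trace(b^2) = trace(b)*trace(b) - trace(1) = y^2 - 2
trace(b a^2 b) = trace(a)*trace(b^2 a) - trace(b^2) = x*y*z - x^2 - y^2 + 2
trace(b a b a) = trace(b a)*trace(b a) - trace(1) = z^2 - 2
trace(b a^2 b a) = trace(a)*trace(b a b a) - trace(b a b) = x*z^2 - y*z - x
trace(a^-1 b a^2 b) = trace(b a^2 b)*trace(a) - trace(b a^2 b a) = x^2*y*z - x^3 - x*y^2 - x*z^2 + y*z + 3*x
trace(a^-2 b a^2 b) = trace(a^-1 b a^2 b)*trace(a) - trace(a^-1 b a^2 b a) = x^3*y*z - x^4 - x^2*y^2 - x^2*z^2 + 4*x^2 + y^2 - 2
trace(a^-2 b a^2 b^-1) = trace(a^-2 b a^2)*trace(b) - trace(a^-2 b a^2 b) = -x^3*y*z + x^4 + x^2*y^2 + x^2*z^2 - 4*x^2 + 2
trace(a^-1 b a^2 b^-1) = trace(a^-1 b a^2)*trace(b) - trace(a^-1 b a^2 b) = -x^2*y*z + x^3 + x*y^2 + x*z^2 - 3*x
trace(a^-3 b a^2 b^-1) = trace(a^-2 b a^2 b^-1)*trace(a) - trace(a^-2 b a^2 b^-1 a) = -x^4*y*z + x^5 + x^3*y^2 + x^3*z^2 + x^2*y*z - 5*x^3 - x*y^2 - x*z^2 + 5*x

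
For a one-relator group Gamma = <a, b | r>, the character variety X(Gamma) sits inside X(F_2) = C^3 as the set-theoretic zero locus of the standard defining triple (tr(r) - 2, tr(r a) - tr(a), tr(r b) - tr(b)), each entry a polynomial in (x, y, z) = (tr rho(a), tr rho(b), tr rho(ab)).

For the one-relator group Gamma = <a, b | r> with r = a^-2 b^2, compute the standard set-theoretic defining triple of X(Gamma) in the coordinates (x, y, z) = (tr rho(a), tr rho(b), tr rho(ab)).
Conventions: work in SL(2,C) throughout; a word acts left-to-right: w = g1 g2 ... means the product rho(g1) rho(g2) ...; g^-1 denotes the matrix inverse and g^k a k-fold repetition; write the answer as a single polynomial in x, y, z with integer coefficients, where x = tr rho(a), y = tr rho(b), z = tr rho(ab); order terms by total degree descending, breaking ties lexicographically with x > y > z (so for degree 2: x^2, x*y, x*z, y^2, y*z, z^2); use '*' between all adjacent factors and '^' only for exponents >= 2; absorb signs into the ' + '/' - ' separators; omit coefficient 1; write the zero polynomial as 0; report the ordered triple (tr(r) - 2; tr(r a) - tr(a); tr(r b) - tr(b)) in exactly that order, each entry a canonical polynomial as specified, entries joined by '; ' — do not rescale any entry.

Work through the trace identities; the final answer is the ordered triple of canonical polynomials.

x^2*y^2 - x*y*z - x^2 - y^2; x*y^2 - y*z - 2*x; x^2*y^3 - x*y^2*z - 2*x^2*y - y^3 + x*z + 2*y

trace(b^2) = trace(b)*trace(b) - trace(1) = y^2 - 2
trace(b^2 a) = trace(b)*trace(a b) - trace(a) = y*z - x
reduce: trace(a^-1 b^2) = trace(b^2)*trace(a) - trace(b^2 a) = x*y^2 - y*z - x
reduce: trace(a^-2 b^2) = trace(a^-1 b^2)*trace(a) - trace(a^-1 b^2 a) = x^2*y^2 - x*y*z - x^2 - y^2 + 2
trace(b^3) = trace(b)*trace(b^2) - trace(b)   [square of b] = y^3 - 3*y
trace(b^3 a) = trace(b)*trace(a b^2) - trace(a b)   [square of b] = y^2*z - x*y - z
trace(a^-1 b^3) = trace(b^3)*trace(a) - trace(b^3 a)   [inverse elimination on a] = x*y^3 - y^2*z - 2*x*y + z
trace(a^-2 b^3) = trace(a^-1 b^3)*trace(a) - trace(a^-1 b^3 a)   [inverse elimination on a] = x^2*y^3 - x*y^2*z - 2*x^2*y - y^3 + x*z + 3*y
assemble the triple (trace(r) - 2; trace(r a) - x; trace(r b) - y)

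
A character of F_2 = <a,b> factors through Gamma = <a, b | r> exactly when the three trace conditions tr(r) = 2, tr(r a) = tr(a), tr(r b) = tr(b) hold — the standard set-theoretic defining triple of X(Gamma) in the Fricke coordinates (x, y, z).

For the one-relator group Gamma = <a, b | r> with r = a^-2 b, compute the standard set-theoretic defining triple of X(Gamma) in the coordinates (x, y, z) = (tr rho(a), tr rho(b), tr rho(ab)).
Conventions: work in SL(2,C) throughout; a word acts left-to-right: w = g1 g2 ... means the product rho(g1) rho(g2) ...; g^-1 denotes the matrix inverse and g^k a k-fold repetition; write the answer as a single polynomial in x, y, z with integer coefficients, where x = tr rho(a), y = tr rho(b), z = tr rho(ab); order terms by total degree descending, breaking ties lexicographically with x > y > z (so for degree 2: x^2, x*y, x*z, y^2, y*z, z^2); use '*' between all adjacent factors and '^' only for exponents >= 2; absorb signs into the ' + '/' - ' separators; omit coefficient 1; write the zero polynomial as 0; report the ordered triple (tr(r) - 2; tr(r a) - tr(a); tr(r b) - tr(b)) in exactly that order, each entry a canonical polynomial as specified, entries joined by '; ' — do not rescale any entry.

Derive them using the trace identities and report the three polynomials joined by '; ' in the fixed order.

x^2*y - x*z - y - 2; x*y - x - z; x^2*y^2 - x*y*z - x^2 - y^2 - y + 2

tr(a^-1 b) = tr(b) tr(a) - tr(b a)   [inverse elimination on a] = x*y - z
tr(a^-2 b) = tr(a^-1 b) tr(a) - tr(a^-1 b a)   [inverse elimination on a] = x^2*y - x*z - y
tr(b^2) = tr(b) tr(b) - tr(1)   [square of b] = y^2 - 2
tr(b^2 a) = tr(b) tr(a b) - tr(a)   [square of b] = y*z - x
tr(a^-1 b^2) = tr(b^2) tr(a) - tr(b^2 a)   [inverse elimination on a] = x*y^2 - y*z - x
tr(a^-2 b^2) = tr(a^-1 b^2) tr(a) - tr(a^-1 b^2 a)   [inverse elimination on a] = x^2*y^2 - x*y*z - x^2 - y^2 + 2
assemble the triple (tr(r) - 2; tr(r a) - x; tr(r b) - y)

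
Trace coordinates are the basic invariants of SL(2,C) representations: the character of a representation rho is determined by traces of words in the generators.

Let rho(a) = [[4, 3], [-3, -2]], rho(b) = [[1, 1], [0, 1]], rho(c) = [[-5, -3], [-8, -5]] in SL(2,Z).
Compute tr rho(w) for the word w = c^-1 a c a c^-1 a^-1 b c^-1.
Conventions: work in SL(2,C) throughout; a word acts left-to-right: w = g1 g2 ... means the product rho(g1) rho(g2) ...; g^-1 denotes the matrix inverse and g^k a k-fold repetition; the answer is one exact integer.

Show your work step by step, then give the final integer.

-126510

rho(c^-1) = [[-5, 3], [8, -5]]
... * rho(a) = [[4, 3], [-3, -2]]  ->  [[-29, -21], [47, 34]]
... * rho(c) = [[-5, -3], [-8, -5]]  ->  [[313, 192], [-507, -311]]
... * rho(a) = [[4, 3], [-3, -2]]  ->  [[676, 555], [-1095, -899]]
... * rho(c^-1) = [[-5, 3], [8, -5]]  ->  [[1060, -747], [-1717, 1210]]
... * rho(a^-1) = [[-2, -3], [3, 4]]  ->  [[-4361, -6168], [7064, 9991]]
... * rho(b) = [[1, 1], [0, 1]]  ->  [[-4361, -10529], [7064, 17055]]
... * rho(c^-1) = [[-5, 3], [8, -5]]  ->  [[-62427, 39562], [101120, -64083]]
tr = -62427 + -64083 = -126510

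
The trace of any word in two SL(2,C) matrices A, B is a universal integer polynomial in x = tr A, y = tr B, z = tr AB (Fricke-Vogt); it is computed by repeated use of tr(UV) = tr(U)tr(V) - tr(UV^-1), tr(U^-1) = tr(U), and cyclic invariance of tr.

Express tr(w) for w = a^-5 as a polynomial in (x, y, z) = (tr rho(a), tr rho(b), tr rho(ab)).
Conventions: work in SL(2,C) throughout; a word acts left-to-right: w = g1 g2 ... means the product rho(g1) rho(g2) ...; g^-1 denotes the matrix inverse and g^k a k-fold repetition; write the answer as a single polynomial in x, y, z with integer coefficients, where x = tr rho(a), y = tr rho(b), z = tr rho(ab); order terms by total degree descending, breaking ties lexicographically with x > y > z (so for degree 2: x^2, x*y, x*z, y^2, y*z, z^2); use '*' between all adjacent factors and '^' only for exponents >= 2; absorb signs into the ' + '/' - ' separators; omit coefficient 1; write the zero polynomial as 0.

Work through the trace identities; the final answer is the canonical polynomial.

x^5 - 5*x^3 + 5*x

trace(a^-1) = trace(a) = x
trace(a^-2) = trace(a^-1) trace(a) - trace(1)   [inverse elimination on a] = x^2 - 2
trace(a^-3) = trace(a^-2) trace(a) - trace(a^-1)   [inverse elimination on a] = x^3 - 3*x
and trace(a^-4) = trace(a^-3) trace(a) - trace(a^-2)   [inverse elimination on a] = x^4 - 4*x^2 + 2
trace(a^-5) = trace(a^-4) trace(a) - trace(a^-3)   [inverse elimination on a] = x^5 - 5*x^3 + 5*x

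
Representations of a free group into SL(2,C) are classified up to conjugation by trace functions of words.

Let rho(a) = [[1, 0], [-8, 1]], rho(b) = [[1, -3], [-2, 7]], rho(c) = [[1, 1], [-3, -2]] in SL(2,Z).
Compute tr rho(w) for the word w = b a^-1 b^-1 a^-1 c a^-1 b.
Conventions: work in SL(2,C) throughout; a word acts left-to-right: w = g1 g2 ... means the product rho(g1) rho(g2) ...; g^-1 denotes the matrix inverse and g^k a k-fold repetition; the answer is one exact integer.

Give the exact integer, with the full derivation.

-31734

rho(b) = [[1, -3], [-2, 7]]
... * rho(a^-1) = [[1, 0], [8, 1]]  ->  [[-23, -3], [54, 7]]
... * rho(b^-1) = [[7, 3], [2, 1]]  ->  [[-167, -72], [392, 169]]
... * rho(a^-1) = [[1, 0], [8, 1]]  ->  [[-743, -72], [1744, 169]]
... * rho(c) = [[1, 1], [-3, -2]]  ->  [[-527, -599], [1237, 1406]]
... * rho(a^-1) = [[1, 0], [8, 1]]  ->  [[-5319, -599], [12485, 1406]]
... * rho(b) = [[1, -3], [-2, 7]]  ->  [[-4121, 11764], [9673, -27613]]
tr = -4121 + -27613 = -31734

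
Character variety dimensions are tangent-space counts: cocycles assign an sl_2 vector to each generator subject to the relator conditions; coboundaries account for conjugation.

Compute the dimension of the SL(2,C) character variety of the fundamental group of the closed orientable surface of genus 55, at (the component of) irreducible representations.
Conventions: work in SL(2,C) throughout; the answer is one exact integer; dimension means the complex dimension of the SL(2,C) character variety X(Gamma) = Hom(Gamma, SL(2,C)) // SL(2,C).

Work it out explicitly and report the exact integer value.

The genus-55 surface group: 2g = 110 generators, one relator prod [a_i, b_i].
A cocycle assigns one sl_2 vector per generator subject to the relator condition d_2(z) = 0: dim of the unconstrained space is 3*2g = 330.
At an irreducible rho, H^2 = coker(d_2) vanishes (Poincare duality: H^2 is dual to H^0 = invariants = 0), so d_2 is surjective onto sl_2 and dim Z^1 = 330 - 3 = 327.
Coboundaries contribute dim B^1 = 3 (injective at irreducible rho).
dim X = dim H^1 = 327 - 3 = 324.

324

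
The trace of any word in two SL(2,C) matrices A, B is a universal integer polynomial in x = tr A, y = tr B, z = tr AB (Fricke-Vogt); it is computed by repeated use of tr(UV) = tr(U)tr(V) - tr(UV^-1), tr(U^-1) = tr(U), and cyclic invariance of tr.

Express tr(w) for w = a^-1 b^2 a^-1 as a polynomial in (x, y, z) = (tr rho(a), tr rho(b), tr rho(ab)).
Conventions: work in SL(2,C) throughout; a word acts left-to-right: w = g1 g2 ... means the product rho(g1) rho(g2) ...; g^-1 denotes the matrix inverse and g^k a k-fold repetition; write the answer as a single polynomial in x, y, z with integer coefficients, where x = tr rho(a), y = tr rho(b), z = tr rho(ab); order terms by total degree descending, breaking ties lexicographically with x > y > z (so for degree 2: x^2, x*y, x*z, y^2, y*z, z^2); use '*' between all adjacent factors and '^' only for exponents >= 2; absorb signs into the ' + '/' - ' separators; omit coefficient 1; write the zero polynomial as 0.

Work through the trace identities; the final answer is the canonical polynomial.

x^2*y^2 - x*y*z - x^2 - y^2 + 2

next, tr(b^2) = tr(b) * tr(b) - tr(1) = y^2 - 2
next, tr(b^2 a) = tr(b) * tr(a b) - tr(a) = y*z - x
tr(a^-1 b^2) = tr(b^2) * tr(a) - tr(b^2 a) = x*y^2 - y*z - x
and tr(a^-1 b^2 a^-1) = tr(a^-1 b^2) * tr(a) - tr(a^-1 b^2 a) = x^2*y^2 - x*y*z - x^2 - y^2 + 2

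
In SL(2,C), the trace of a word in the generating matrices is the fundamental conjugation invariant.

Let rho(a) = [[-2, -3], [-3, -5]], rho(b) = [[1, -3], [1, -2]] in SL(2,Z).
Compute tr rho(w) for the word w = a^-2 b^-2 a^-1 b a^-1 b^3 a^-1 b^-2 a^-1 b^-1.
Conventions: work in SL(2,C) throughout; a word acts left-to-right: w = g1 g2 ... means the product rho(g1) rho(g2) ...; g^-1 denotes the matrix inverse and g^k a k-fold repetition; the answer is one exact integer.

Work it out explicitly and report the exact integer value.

rho(a^-1) = [[-5, 3], [3, -2]]
... * rho(a^-1) = [[-5, 3], [3, -2]]  ->  [[34, -21], [-21, 13]]
... * rho(b^-1) = [[-2, 3], [-1, 1]]  ->  [[-47, 81], [29, -50]]
... * rho(b^-1) = [[-2, 3], [-1, 1]]  ->  [[13, -60], [-8, 37]]
... * rho(a^-1) = [[-5, 3], [3, -2]]  ->  [[-245, 159], [151, -98]]
... * rho(b) = [[1, -3], [1, -2]]  ->  [[-86, 417], [53, -257]]
... * rho(a^-1) = [[-5, 3], [3, -2]]  ->  [[1681, -1092], [-1036, 673]]
... * rho(b) = [[1, -3], [1, -2]]  ->  [[589, -2859], [-363, 1762]]
... * rho(b) = [[1, -3], [1, -2]]  ->  [[-2270, 3951], [1399, -2435]]
... * rho(b) = [[1, -3], [1, -2]]  ->  [[1681, -1092], [-1036, 673]]
... * rho(a^-1) = [[-5, 3], [3, -2]]  ->  [[-11681, 7227], [7199, -4454]]
... * rho(b^-1) = [[-2, 3], [-1, 1]]  ->  [[16135, -27816], [-9944, 17143]]
... * rho(b^-1) = [[-2, 3], [-1, 1]]  ->  [[-4454, 20589], [2745, -12689]]
... * rho(a^-1) = [[-5, 3], [3, -2]]  ->  [[84037, -54540], [-51792, 33613]]
... * rho(b^-1) = [[-2, 3], [-1, 1]]  ->  [[-113534, 197571], [69971, -121763]]
tr = -113534 + -121763 = -235297

-235297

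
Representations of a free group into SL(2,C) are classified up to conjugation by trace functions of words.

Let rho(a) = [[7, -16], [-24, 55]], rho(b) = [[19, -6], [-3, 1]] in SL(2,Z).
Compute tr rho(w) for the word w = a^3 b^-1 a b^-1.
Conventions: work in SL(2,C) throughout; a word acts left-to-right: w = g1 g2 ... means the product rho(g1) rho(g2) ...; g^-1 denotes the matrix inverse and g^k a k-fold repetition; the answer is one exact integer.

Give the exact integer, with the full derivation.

2841212558

rho(a) = [[7, -16], [-24, 55]]
... * rho(a) = [[7, -16], [-24, 55]]  ->  [[433, -992], [-1488, 3409]]
... * rho(a) = [[7, -16], [-24, 55]]  ->  [[26839, -61488], [-92232, 211303]]
... * rho(b^-1) = [[1, 6], [3, 19]]  ->  [[-157625, -1007238], [541677, 3461365]]
... * rho(a) = [[7, -16], [-24, 55]]  ->  [[23070337, -52876090], [-79281021, 181708243]]
... * rho(b^-1) = [[1, 6], [3, 19]]  ->  [[-135557933, -866223688], [465843708, 2976770491]]
tr = -135557933 + 2976770491 = 2841212558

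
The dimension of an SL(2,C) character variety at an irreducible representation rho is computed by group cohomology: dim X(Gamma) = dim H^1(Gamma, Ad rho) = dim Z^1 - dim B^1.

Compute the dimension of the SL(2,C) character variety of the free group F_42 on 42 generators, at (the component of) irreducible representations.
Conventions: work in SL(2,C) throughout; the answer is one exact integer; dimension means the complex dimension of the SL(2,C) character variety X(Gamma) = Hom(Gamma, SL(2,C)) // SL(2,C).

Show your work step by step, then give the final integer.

The free group F_42: 42 generators, no relators.
So Z^1 = (sl_2)^42 in full: dim Z^1 = 126.
At an irreducible rho the centralizer of the image in sl_2 is 0, so the coboundary map sl_2 -> Z^1 is injective: dim B^1 = 3.
dim H^1 = 126 - 3 = 123, which is dim X.

123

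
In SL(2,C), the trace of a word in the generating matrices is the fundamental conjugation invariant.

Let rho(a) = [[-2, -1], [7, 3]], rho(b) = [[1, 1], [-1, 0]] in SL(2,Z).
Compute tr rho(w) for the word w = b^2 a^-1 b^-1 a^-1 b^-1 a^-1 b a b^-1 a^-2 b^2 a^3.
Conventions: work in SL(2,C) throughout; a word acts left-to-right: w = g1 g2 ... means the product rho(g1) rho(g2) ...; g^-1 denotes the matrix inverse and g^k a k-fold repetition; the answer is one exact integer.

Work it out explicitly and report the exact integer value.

-5074

rho(b) = [[1, 1], [-1, 0]]
... * rho(b) = [[1, 1], [-1, 0]]  ->  [[0, 1], [-1, -1]]
... * rho(a^-1) = [[3, 1], [-7, -2]]  ->  [[-7, -2], [4, 1]]
... * rho(b^-1) = [[0, -1], [1, 1]]  ->  [[-2, 5], [1, -3]]
... * rho(a^-1) = [[3, 1], [-7, -2]]  ->  [[-41, -12], [24, 7]]
... * rho(b^-1) = [[0, -1], [1, 1]]  ->  [[-12, 29], [7, -17]]
... * rho(a^-1) = [[3, 1], [-7, -2]]  ->  [[-239, -70], [140, 41]]
... * rho(b) = [[1, 1], [-1, 0]]  ->  [[-169, -239], [99, 140]]
... * rho(a) = [[-2, -1], [7, 3]]  ->  [[-1335, -548], [782, 321]]
... * rho(b^-1) = [[0, -1], [1, 1]]  ->  [[-548, 787], [321, -461]]
... * rho(a^-1) = [[3, 1], [-7, -2]]  ->  [[-7153, -2122], [4190, 1243]]
... * rho(a^-1) = [[3, 1], [-7, -2]]  ->  [[-6605, -2909], [3869, 1704]]
... * rho(b) = [[1, 1], [-1, 0]]  ->  [[-3696, -6605], [2165, 3869]]
... * rho(b) = [[1, 1], [-1, 0]]  ->  [[2909, -3696], [-1704, 2165]]
... * rho(a) = [[-2, -1], [7, 3]]  ->  [[-31690, -13997], [18563, 8199]]
... * rho(a) = [[-2, -1], [7, 3]]  ->  [[-34599, -10301], [20267, 6034]]
... * rho(a) = [[-2, -1], [7, 3]]  ->  [[-2909, 3696], [1704, -2165]]
tr = -2909 + -2165 = -5074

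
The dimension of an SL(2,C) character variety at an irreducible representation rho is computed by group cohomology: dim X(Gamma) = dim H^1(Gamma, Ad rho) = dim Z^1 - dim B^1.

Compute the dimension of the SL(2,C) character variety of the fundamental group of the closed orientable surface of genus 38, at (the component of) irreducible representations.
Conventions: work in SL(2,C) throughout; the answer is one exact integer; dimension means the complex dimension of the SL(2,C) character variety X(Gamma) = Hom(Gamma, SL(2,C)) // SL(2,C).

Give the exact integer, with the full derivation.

222

Gamma = pi_1(Sigma_38) = < a_1, b_1, ..., a_38, b_38 | prod [a_i, b_i] > has 2g = 76 generators and 1 relator.
Unconstrained cocycle data is one sl_2 vector per generator (228 dimensions), cut by the relator condition d_2(z) = 0.
H^2 = coker(d_2) is dual to H^0 = 0 at irreducible rho (Poincare duality), so d_2 is onto: dim Z^1 = 225.
Coboundaries contribute dim B^1 = 3 (injective at irreducible rho).
Hence dim X = 225 - 3 = 222.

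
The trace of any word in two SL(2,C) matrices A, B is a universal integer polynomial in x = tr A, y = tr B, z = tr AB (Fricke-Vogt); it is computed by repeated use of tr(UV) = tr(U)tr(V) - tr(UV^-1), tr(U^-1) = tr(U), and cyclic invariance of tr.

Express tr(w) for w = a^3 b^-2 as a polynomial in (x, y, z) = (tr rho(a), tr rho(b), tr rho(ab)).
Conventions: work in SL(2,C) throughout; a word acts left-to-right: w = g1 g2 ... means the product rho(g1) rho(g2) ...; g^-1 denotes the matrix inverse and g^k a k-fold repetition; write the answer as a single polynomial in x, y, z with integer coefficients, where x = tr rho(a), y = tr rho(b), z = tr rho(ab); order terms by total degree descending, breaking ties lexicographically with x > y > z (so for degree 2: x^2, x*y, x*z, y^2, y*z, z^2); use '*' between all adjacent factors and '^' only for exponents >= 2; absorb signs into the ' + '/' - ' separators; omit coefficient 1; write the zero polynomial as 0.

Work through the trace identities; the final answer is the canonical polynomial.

trace(a^2) = trace(a) trace(a) - trace(1) = x^2 - 2
trace(a^3) = trace(a) trace(a^2) - trace(a) = x^3 - 3*x
apply: trace(a b a) = trace(a) trace(b a) - trace(b) = x*z - y
trace(a^3 b) = trace(a) trace(a b a) - trace(a b) = x^2*z - x*y - z
use: trace(b^-1 a^3) = trace(a^3) trace(b) - trace(a^3 b) = x^3*y - x^2*z - 2*x*y + z
apply: trace(a^3 b^-2) = trace(b^-1 a^3) trace(b) - trace(b^-1 a^3 b) = x^3*y^2 - x^2*y*z - x^3 - 2*x*y^2 + y*z + 3*x

x^3*y^2 - x^2*y*z - x^3 - 2*x*y^2 + y*z + 3*x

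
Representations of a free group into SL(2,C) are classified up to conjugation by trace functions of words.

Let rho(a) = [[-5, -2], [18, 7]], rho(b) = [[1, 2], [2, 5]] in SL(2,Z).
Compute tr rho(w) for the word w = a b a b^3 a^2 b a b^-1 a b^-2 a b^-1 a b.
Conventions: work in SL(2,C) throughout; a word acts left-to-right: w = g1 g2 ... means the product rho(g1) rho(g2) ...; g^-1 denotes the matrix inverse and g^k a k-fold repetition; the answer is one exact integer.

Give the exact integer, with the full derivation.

rho(a) = [[-5, -2], [18, 7]]
... * rho(b) = [[1, 2], [2, 5]]  ->  [[-9, -20], [32, 71]]
... * rho(a) = [[-5, -2], [18, 7]]  ->  [[-315, -122], [1118, 433]]
... * rho(b) = [[1, 2], [2, 5]]  ->  [[-559, -1240], [1984, 4401]]
... * rho(b) = [[1, 2], [2, 5]]  ->  [[-3039, -7318], [10786, 25973]]
... * rho(b) = [[1, 2], [2, 5]]  ->  [[-17675, -42668], [62732, 151437]]
... * rho(a) = [[-5, -2], [18, 7]]  ->  [[-679649, -263326], [2412206, 934595]]
... * rho(a) = [[-5, -2], [18, 7]]  ->  [[-1341623, -483984], [4761680, 1717753]]
... * rho(b) = [[1, 2], [2, 5]]  ->  [[-2309591, -5103166], [8197186, 18112125]]
... * rho(a) = [[-5, -2], [18, 7]]  ->  [[-80309033, -31102980], [285032320, 110390503]]
... * rho(b^-1) = [[5, -2], [-2, 1]]  ->  [[-339339205, 129515086], [1204380594, -459674137]]
... * rho(a) = [[-5, -2], [18, 7]]  ->  [[4027967573, 1585284012], [-14296037436, -5626480147]]
... * rho(b^-1) = [[5, -2], [-2, 1]]  ->  [[16969269841, -6470651134], [-60227226886, 22965594725]]
... * rho(b^-1) = [[5, -2], [-2, 1]]  ->  [[97787651473, -40409190816], [-347067323880, 143420048497]]
... * rho(a) = [[-5, -2], [18, 7]]  ->  [[-1216303692053, -478439638658], [4316897492346, 1698074987239]]
... * rho(b^-1) = [[5, -2], [-2, 1]]  ->  [[-5124639182949, 1954167745448], [18188337487252, -6935719997453]]
... * rho(a) = [[-5, -2], [18, 7]]  ->  [[60798215332809, 23928452584034], [-215784647390414, -84926714956675]]
... * rho(b) = [[1, 2], [2, 5]]  ->  [[108655120500877, 241238693585788], [-385638077303764, -856202869564203]]
tr = 108655120500877 + -856202869564203 = -747547749063326

-747547749063326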